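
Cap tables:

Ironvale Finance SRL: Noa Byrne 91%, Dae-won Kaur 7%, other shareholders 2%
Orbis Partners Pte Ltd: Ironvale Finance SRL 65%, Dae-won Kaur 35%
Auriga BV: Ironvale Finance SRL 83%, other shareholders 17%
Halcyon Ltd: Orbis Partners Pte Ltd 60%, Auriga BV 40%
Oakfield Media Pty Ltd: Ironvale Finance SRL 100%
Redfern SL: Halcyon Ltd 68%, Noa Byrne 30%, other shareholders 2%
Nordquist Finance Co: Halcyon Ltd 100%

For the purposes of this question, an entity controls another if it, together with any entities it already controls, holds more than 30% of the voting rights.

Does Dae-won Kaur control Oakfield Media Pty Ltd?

Dae-won holds 35% of Orbis, so Dae-won controls Orbis.
Orbis holds 60% of Halcyon, so Dae-won controls Halcyon.
Halcyon holds 68% of Redfern, so Dae-won controls Redfern.
Halcyon holds 100% of Nordquist, so Dae-won controls Nordquist.
Neither Dae-won nor any entity Dae-won controls holds any voting interest in Oakfield.
So Dae-won does not control Oakfield.

No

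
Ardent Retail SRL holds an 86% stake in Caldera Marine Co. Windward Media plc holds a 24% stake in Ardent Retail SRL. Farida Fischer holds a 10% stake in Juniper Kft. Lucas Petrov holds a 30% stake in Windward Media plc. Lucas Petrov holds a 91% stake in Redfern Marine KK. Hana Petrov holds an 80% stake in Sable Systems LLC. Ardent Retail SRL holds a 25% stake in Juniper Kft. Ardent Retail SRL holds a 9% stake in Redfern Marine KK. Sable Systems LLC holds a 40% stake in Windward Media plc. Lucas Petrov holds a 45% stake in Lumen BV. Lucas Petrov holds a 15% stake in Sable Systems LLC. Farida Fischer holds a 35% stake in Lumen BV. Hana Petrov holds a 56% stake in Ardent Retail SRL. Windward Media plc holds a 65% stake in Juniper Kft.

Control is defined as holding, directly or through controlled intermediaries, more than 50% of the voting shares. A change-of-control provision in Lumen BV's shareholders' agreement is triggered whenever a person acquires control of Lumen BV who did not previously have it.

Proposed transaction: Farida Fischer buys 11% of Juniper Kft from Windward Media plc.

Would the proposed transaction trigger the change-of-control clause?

No

The purchase adds only to Farida's holdings (Windward's stake shrinks), so Farida is the only person who could newly come to control Lumen.
Farida's largest direct stake is 35% in Lumen, which does not meet the threshold, so Farida controls no company.
In Lumen, Farida's side holds only 35%, not > 50%.
So before the transaction, Farida does not control Lumen.
After the purchase, Farida's direct stake in Juniper rises to 10% + 11% = 21%, and Windward's stake falls to 54%.
Farida's side now holds 21% of Juniper, not > 50%, so Farida still does not control Juniper.
After the transaction, Farida's side holds 35% of Lumen, not > 50%, so Farida still does not control Lumen.
No new person acquires control, so the clause is not triggered.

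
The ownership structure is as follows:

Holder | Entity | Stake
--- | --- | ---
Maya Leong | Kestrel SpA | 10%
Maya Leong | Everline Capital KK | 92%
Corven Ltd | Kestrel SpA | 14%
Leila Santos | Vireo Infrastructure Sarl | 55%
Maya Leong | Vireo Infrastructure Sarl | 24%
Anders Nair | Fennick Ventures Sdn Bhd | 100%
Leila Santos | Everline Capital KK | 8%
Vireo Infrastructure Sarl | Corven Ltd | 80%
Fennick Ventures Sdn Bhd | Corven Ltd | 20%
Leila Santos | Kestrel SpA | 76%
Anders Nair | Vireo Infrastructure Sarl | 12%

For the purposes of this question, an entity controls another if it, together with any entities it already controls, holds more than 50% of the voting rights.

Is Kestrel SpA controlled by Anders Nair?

No

Anders holds 100% of Fennick, so Anders controls Fennick.
Neither Anders nor any entity Anders controls holds any voting interest in Kestrel.
So Anders does not control Kestrel.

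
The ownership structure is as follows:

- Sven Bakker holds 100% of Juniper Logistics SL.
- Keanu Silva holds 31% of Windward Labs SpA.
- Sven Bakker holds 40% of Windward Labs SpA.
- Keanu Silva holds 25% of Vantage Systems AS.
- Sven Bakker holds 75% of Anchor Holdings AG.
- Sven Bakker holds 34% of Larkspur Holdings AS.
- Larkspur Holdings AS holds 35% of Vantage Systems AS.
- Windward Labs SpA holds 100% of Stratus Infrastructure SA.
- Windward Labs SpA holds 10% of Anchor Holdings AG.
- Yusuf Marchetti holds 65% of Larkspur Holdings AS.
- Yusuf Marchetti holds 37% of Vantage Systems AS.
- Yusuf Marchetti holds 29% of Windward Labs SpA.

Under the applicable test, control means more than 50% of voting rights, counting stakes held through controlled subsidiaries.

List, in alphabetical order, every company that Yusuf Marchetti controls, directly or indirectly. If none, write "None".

Larkspur Holdings AS, Vantage Systems AS

Yusuf holds 65% of Larkspur, so Yusuf controls Larkspur.
Larkspur and Yusuf together hold 35% + 37% = 72% of Vantage, so Yusuf controls Vantage.
No other company's threshold is met.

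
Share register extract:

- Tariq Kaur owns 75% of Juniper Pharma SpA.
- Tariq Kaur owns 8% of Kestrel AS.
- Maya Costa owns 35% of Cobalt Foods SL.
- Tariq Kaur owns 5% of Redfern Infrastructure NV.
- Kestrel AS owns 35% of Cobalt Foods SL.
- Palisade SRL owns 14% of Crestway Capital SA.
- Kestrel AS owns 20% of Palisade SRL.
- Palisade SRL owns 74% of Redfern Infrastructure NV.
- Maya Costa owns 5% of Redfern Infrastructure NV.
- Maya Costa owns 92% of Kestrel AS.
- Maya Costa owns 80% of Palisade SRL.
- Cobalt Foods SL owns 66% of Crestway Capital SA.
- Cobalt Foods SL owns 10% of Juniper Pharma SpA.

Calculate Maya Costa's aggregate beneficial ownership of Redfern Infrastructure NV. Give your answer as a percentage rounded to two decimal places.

Maya reaches Redfern along 3 paths.
Direct stake: 5% = 5%.
Via Kestrel → Palisade: 92% × 20% × 74% = 13.616%.
Via Palisade: 80% × 74% = 59.2%.
Total: 5% + 13.616% + 59.2% = 77.816%.
Rounded: 77.82%.

77.82%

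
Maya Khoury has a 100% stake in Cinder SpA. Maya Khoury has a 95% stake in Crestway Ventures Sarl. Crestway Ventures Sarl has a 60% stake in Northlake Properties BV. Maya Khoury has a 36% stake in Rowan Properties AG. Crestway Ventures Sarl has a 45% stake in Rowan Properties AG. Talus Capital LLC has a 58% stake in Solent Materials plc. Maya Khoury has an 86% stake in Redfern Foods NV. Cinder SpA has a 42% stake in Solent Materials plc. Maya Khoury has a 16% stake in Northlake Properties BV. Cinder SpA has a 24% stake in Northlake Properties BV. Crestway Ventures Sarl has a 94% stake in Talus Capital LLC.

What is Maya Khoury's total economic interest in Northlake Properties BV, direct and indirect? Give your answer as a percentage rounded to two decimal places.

97.00%

Maya reaches Northlake along 3 paths.
Via Crestway: 95% × 60% = 57%.
Via Cinder: 100% × 24% = 24%.
Direct stake: 16% = 16%.
Total: 57% + 24% + 16% = 97%.
Rounded: 97.00%.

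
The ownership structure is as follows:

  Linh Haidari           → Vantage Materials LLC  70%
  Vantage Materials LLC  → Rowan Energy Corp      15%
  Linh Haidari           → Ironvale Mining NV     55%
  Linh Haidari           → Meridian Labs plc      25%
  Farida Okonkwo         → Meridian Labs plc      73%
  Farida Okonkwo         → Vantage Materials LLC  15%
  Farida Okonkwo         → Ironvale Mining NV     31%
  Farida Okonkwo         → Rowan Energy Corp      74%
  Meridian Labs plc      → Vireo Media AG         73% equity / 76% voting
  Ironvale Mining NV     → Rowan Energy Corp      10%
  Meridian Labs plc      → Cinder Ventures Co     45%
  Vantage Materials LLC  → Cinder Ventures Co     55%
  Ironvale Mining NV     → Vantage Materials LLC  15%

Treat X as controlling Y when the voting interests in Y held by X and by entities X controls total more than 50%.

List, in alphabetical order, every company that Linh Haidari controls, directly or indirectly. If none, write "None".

Linh holds 55% of Ironvale, so Linh controls Ironvale.
Ironvale and Linh together hold 15% + 70% = 85% of Vantage, so Linh controls Vantage.
Vantage holds 55% of Cinder, so Linh controls Cinder.
No other company's threshold is met.

Cinder Ventures Co, Ironvale Mining NV, Vantage Materials LLC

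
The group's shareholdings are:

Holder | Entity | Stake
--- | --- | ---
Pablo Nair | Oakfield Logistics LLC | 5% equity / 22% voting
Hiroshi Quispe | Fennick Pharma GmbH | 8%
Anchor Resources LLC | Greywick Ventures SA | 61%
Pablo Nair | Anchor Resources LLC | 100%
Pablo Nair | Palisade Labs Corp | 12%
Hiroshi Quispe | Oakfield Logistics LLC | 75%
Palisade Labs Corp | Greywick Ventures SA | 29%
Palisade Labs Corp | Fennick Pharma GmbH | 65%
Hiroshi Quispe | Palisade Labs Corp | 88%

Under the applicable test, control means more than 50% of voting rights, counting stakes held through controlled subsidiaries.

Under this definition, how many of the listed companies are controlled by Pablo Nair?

2

Pablo holds 100% of Anchor, so Pablo controls Anchor.
Anchor holds 61% of Greywick, so Pablo controls Greywick.
No other company's threshold is met.
Pablo controls 2 companies.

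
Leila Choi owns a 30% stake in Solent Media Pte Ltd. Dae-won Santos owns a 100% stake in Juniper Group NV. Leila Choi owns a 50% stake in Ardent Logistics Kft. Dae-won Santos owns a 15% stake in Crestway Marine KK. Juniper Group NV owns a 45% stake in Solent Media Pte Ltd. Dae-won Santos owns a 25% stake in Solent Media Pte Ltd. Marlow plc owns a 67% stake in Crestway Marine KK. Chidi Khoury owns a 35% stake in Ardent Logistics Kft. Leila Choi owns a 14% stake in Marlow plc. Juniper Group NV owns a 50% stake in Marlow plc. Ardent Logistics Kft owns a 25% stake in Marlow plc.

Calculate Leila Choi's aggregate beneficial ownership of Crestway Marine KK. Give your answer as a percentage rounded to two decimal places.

17.76%

Leila reaches Crestway along 2 paths.
Via Ardent → Marlow: 50% × 25% × 67% = 8.375%.
Via Marlow: 14% × 67% = 9.38%.
Total: 8.375% + 9.38% = 17.755%.
Rounded: 17.76%.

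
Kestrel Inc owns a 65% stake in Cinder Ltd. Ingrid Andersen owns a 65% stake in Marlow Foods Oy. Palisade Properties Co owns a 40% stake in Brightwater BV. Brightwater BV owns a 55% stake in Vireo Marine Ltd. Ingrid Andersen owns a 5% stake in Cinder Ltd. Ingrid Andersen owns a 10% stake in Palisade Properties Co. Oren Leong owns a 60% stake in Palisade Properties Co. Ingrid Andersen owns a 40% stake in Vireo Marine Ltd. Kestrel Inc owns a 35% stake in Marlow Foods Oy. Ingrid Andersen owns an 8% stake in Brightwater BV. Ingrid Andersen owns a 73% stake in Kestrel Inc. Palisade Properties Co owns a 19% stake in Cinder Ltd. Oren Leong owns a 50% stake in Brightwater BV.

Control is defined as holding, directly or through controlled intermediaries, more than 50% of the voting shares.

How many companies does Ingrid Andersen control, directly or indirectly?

3

Ingrid holds 73% of Kestrel, so Ingrid controls Kestrel.
Kestrel and Ingrid together hold 65% + 5% = 70% of Cinder, so Ingrid controls Cinder.
Kestrel and Ingrid together hold 35% + 65% = 100% of Marlow, so Ingrid controls Marlow.
No other company's threshold is met.
Ingrid controls 3 companies.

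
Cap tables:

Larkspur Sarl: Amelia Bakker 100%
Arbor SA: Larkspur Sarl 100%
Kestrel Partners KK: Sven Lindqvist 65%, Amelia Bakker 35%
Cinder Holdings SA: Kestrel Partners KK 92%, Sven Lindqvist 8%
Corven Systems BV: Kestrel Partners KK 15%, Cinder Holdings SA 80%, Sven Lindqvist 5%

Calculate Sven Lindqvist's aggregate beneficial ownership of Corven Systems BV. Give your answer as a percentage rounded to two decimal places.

68.99%

Sven reaches Corven along 4 paths.
Via Kestrel: 65% × 15% = 9.75%.
Via Kestrel → Cinder: 65% × 92% × 80% = 47.84%.
Via Cinder: 8% × 80% = 6.4%.
Direct stake: 5% = 5%.
Total: 9.75% + 47.84% + 6.4% + 5% = 68.99%.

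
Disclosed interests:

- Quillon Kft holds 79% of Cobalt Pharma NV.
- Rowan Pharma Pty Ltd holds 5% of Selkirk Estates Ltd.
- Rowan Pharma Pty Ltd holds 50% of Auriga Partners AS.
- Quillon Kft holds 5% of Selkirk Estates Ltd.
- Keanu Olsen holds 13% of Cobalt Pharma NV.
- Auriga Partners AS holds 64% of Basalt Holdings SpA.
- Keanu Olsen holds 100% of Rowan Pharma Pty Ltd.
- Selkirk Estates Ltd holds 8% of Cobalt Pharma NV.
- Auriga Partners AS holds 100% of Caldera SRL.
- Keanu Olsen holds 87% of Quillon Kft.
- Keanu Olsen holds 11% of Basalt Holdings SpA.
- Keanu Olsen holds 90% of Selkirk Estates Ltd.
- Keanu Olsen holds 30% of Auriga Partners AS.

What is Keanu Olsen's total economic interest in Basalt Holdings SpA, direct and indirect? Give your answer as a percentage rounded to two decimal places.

Keanu reaches Basalt along 3 paths.
Via Auriga: 30% × 64% = 19.2%.
Via Rowan → Auriga: 100% × 50% × 64% = 32%.
Direct stake: 11% = 11%.
Total: 19.2% + 32% + 11% = 62.2%.
Rounded: 62.20%.

62.20%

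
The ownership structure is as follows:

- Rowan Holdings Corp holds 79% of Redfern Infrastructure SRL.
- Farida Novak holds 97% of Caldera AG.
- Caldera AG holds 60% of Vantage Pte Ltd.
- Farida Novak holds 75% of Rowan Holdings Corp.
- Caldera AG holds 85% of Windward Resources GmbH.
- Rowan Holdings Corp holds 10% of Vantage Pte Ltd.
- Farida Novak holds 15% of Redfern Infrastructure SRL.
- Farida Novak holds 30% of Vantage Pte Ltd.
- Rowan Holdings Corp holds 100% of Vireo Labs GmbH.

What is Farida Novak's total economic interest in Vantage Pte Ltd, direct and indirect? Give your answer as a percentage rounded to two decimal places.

Farida reaches Vantage along 3 paths.
Via Caldera: 97% × 60% = 58.2%.
Direct stake: 30% = 30%.
Via Rowan: 75% × 10% = 7.5%.
Total: 58.2% + 30% + 7.5% = 95.7%.
Rounded: 95.70%.

95.70%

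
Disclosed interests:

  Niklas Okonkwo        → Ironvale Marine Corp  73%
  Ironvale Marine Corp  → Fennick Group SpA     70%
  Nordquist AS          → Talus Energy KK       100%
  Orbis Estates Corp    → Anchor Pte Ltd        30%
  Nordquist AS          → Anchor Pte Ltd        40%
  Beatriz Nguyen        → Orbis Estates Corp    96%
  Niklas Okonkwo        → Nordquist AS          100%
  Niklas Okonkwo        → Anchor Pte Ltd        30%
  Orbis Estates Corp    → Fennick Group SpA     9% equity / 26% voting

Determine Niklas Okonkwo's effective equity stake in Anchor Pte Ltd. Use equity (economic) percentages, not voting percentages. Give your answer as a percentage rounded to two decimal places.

Niklas reaches Anchor along 2 paths.
Via Nordquist: 100% × 40% = 40%.
Direct stake: 30% = 30%.
Total: 40% + 30% = 70%.
Rounded: 70.00%.

70.00%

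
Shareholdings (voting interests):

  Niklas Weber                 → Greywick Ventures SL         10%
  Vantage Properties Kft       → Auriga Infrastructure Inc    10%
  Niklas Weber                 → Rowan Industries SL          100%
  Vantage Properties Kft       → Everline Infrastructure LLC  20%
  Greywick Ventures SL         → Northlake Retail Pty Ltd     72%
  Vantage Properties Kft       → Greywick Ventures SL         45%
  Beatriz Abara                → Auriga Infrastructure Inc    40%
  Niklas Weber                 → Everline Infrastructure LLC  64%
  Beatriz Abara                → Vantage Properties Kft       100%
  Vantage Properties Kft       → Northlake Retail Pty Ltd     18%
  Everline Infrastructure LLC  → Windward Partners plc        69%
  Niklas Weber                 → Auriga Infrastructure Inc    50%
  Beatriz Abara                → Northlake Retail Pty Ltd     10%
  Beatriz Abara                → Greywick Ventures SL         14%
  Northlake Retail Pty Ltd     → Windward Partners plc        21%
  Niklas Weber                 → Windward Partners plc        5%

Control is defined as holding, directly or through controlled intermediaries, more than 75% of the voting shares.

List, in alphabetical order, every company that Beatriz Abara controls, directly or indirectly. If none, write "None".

Vantage Properties Kft

Beatriz holds 100% of Vantage, so Beatriz controls Vantage.
No other company's threshold is met.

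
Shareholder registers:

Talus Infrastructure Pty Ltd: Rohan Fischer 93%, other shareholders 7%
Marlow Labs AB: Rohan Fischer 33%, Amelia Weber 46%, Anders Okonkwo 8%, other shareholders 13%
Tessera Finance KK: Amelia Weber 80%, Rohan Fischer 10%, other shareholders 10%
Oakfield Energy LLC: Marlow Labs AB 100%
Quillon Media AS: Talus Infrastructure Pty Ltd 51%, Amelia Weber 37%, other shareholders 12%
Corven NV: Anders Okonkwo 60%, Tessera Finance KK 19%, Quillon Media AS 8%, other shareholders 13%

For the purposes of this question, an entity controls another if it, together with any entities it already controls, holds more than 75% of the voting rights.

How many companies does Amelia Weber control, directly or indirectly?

Amelia holds 80% of Tessera, so Amelia controls Tessera.
No other company's threshold is met.
Amelia controls 1 company.

1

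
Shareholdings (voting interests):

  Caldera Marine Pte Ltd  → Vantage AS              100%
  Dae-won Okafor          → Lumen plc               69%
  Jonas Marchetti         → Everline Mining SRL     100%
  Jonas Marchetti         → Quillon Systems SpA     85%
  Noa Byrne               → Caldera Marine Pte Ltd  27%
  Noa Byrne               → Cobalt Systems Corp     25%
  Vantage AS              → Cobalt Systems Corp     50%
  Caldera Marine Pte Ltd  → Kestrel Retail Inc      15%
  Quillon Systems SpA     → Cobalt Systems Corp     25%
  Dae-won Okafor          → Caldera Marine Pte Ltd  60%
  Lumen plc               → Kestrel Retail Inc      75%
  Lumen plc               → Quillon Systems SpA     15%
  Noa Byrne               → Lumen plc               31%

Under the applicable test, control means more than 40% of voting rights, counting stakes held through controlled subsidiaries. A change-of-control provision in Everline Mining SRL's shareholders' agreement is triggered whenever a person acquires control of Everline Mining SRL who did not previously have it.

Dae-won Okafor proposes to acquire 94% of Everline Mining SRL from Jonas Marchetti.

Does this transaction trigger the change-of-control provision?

Yes

The purchase adds only to Dae-won's holdings (Jonas's stake shrinks), so Dae-won is the only person who could newly come to control Everline.
Dae-won holds 69% of Lumen, so Dae-won controls Lumen.
Dae-won holds 60% of Caldera, so Dae-won controls Caldera.
Caldera holds 100% of Vantage, so Dae-won controls Vantage.
Vantage holds 50% of Cobalt, so Dae-won controls Cobalt.
Caldera and Lumen together hold 15% + 75% = 90% of Kestrel, so Dae-won controls Kestrel.
Neither Dae-won nor any entity Dae-won controls holds any voting interest in Everline.
So before the transaction, Dae-won does not control Everline.
After the purchase, Dae-won holds 94% of Everline directly, and Jonas's stake falls to 6%.
Dae-won holds 94% of Everline, so Dae-won controls Everline.
Dae-won did not control Everline before and does after, so the clause is triggered.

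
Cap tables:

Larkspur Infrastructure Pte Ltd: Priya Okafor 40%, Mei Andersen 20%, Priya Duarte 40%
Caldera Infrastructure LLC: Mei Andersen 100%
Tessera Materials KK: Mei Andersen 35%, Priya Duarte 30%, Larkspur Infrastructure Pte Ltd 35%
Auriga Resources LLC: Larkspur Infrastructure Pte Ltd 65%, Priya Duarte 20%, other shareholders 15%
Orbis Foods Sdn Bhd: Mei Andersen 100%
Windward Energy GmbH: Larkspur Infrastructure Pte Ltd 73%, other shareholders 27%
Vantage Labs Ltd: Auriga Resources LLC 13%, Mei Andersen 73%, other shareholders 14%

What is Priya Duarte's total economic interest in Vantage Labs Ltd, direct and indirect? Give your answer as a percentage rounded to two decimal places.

Priya Duarte reaches Vantage along 2 paths.
Via Larkspur → Auriga: 40% × 65% × 13% = 3.38%.
Via Auriga: 20% × 13% = 2.6%.
Total: 3.38% + 2.6% = 5.98%.

5.98%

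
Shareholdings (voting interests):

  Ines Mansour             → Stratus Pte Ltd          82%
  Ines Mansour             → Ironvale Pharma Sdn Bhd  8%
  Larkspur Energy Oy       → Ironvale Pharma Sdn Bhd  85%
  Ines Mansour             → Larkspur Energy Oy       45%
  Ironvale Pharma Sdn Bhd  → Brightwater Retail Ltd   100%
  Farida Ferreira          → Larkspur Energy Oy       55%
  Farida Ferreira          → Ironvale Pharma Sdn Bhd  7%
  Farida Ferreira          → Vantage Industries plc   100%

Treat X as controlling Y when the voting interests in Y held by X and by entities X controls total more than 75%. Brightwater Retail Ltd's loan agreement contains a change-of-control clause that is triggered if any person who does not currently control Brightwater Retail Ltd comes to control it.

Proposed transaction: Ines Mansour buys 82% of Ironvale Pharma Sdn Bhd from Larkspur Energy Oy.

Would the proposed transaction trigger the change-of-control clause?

The purchase adds only to Ines's holdings (Larkspur's stake shrinks), so Ines is the only person who could newly come to control Brightwater.
Ines holds 82% of Stratus, so Ines controls Stratus.
Neither Ines nor any entity Ines controls holds any voting interest in Brightwater.
So before the transaction, Ines does not control Brightwater.
After the purchase, Ines's direct stake in Ironvale rises to 8% + 82% = 90%, and Larkspur's stake falls to 3%.
Ines holds 90% of Ironvale, so Ines controls Ironvale.
Ironvale holds 100% of Brightwater, so Ines controls Brightwater.
Ines did not control Brightwater before and does after, so the clause is triggered.

Yes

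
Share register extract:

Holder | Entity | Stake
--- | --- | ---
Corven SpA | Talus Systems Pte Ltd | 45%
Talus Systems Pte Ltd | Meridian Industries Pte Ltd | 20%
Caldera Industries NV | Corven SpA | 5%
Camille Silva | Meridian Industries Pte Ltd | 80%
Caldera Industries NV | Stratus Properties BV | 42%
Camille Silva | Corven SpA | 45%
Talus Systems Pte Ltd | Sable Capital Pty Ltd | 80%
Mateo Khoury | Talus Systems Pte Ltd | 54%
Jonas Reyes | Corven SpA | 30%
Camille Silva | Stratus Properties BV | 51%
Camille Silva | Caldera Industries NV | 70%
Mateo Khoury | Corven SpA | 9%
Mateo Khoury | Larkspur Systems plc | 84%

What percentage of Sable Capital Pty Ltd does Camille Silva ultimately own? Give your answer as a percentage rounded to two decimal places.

17.46%

Camille reaches Sable along 2 paths.
Via Corven → Talus: 45% × 45% × 80% = 16.2%.
Via Caldera → Corven → Talus: 70% × 5% × 45% × 80% = 1.26%.
Total: 16.2% + 1.26% = 17.46%.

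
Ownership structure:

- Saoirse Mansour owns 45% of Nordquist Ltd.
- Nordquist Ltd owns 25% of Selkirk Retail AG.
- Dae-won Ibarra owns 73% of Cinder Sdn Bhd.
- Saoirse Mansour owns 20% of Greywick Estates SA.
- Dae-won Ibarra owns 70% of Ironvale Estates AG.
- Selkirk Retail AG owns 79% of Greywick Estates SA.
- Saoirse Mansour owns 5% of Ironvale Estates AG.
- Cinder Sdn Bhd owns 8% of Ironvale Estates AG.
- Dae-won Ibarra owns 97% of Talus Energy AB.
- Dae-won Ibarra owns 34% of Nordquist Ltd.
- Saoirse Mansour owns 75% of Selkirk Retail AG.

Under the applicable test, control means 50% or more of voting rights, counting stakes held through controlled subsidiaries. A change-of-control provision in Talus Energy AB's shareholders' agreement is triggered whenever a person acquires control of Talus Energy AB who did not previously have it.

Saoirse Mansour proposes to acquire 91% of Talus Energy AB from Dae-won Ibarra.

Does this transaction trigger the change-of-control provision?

The purchase adds only to Saoirse's holdings (Dae-won's stake shrinks), so Saoirse is the only person who could newly come to control Talus.
Saoirse holds 75% of Selkirk, so Saoirse controls Selkirk.
Saoirse and Selkirk together hold 20% + 79% = 99% of Greywick, so Saoirse controls Greywick.
Neither Saoirse nor any entity Saoirse controls holds any voting interest in Talus.
So before the transaction, Saoirse does not control Talus.
After the purchase, Saoirse holds 91% of Talus directly, and Dae-won's stake falls to 6%.
Saoirse holds 91% of Talus, so Saoirse controls Talus.
Saoirse did not control Talus before and does after, so the clause is triggered.

Yes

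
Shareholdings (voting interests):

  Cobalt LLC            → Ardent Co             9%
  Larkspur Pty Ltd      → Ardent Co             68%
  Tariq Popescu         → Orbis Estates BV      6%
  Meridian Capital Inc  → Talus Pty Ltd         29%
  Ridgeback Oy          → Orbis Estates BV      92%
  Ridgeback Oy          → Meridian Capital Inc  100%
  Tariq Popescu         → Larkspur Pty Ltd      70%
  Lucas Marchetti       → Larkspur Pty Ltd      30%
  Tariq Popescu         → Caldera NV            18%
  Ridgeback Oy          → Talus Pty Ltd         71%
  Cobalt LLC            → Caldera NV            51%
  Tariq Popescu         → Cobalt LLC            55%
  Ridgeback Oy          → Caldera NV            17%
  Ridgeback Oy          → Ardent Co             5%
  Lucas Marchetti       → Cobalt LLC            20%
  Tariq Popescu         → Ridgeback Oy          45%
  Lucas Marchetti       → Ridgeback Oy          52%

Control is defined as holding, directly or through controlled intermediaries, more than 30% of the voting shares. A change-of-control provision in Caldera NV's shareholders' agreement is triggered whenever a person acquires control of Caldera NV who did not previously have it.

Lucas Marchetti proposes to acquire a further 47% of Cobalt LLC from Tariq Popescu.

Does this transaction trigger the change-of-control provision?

Yes

The purchase adds only to Lucas's holdings (Tariq's stake shrinks), so Lucas is the only person who could newly come to control Caldera.
Lucas holds 52% of Ridgeback, so Lucas controls Ridgeback.
Ridgeback holds 100% of Meridian, so Lucas controls Meridian.
Ridgeback and Meridian together hold 71% + 29% = 100% of Talus, so Lucas controls Talus.
Ridgeback holds 92% of Orbis, so Lucas controls Orbis.
In Caldera, Lucas's side holds only 17%, not > 30%.
So before the transaction, Lucas does not control Caldera.
After the purchase, Lucas's direct stake in Cobalt rises to 20% + 47% = 67%, and Tariq's stake falls to 8%.
Lucas holds 67% of Cobalt, so Lucas controls Cobalt.
Cobalt and Ridgeback together hold 51% + 17% = 68% of Caldera, so Lucas controls Caldera.
Lucas did not control Caldera before and does after, so the clause is triggered.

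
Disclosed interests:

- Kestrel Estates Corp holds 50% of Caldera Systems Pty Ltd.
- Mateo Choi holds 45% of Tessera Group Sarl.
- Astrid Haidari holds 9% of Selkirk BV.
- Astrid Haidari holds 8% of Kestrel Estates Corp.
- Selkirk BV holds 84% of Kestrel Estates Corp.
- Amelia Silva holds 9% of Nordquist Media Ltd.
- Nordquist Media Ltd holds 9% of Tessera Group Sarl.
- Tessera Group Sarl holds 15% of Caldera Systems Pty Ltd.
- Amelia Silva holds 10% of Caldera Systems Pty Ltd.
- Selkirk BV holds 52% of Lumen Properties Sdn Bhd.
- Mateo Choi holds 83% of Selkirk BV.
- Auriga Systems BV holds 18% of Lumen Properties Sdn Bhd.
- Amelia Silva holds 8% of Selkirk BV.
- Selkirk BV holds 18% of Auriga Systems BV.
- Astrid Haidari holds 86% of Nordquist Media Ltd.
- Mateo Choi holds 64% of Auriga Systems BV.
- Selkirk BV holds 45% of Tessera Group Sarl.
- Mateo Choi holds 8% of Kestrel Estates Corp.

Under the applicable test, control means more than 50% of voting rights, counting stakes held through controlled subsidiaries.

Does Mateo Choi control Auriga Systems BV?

Mateo holds 83% of Selkirk, so Mateo controls Selkirk.
Selkirk and Mateo together hold 18% + 64% = 82% of Auriga, so Mateo controls Auriga.

Yes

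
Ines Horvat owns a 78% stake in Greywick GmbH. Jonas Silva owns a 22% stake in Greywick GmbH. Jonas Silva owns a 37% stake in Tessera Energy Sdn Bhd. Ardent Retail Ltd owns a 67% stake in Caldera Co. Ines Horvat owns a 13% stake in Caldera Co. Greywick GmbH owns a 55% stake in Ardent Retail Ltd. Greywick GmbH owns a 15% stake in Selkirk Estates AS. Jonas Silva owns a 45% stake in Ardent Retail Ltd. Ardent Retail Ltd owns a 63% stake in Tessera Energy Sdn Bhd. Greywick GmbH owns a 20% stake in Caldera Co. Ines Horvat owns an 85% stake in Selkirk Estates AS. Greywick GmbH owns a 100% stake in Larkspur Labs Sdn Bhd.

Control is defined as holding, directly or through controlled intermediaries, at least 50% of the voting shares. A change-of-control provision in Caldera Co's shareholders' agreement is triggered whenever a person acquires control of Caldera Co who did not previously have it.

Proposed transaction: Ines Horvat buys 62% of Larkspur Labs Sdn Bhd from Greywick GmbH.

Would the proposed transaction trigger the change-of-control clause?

The purchase adds only to Ines's holdings (Greywick's stake shrinks), so Ines is the only person who could newly come to control Caldera.
Ines holds 78% of Greywick, so Ines controls Greywick.
Greywick holds 55% of Ardent, so Ines controls Ardent.
Greywick and Ines and Ardent together hold 20% + 13% + 67% = 100% of Caldera, so Ines controls Caldera.
So Ines already controls Caldera before the transaction.
After the purchase, Ines holds 62% of Larkspur directly, and Greywick's stake falls to 38%.
Ines controlled Caldera already, so this is not a new person acquiring control; every other person's position is unchanged or reduced.
No new person acquires control, so the clause is not triggered.

No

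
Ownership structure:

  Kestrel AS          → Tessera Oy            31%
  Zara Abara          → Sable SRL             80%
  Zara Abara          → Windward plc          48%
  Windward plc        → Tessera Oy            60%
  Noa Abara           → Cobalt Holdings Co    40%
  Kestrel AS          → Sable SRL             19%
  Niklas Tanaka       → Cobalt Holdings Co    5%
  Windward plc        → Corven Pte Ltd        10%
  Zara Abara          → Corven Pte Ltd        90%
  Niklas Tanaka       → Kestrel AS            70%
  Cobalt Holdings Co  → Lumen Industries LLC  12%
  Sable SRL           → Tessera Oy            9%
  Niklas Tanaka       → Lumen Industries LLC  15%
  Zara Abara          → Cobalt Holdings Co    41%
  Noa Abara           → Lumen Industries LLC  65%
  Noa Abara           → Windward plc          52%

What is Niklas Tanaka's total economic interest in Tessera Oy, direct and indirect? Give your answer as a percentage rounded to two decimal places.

22.90%

Niklas reaches Tessera along 2 paths.
Via Kestrel: 70% × 31% = 21.7%.
Via Kestrel → Sable: 70% × 19% × 9% = 1.197%.
Total: 21.7% + 1.197% = 22.897%.
Rounded: 22.90%.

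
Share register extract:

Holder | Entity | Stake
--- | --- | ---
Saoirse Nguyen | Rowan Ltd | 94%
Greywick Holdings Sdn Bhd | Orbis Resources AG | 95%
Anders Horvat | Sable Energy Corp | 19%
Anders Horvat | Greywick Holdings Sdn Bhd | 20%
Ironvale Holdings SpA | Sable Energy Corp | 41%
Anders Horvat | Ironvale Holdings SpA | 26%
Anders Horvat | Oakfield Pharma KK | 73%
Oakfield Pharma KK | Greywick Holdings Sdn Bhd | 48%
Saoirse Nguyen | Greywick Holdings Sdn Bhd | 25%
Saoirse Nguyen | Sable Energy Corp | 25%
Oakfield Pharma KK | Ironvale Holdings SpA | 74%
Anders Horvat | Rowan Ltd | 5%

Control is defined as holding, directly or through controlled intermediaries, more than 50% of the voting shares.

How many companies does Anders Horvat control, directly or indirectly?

Anders holds 73% of Oakfield, so Anders controls Oakfield.
Anders and Oakfield together hold 26% + 74% = 100% of Ironvale, so Anders controls Ironvale.
Anders and Oakfield together hold 20% + 48% = 68% of Greywick, so Anders controls Greywick.
Ironvale and Anders together hold 41% + 19% = 60% of Sable, so Anders controls Sable.
Greywick holds 95% of Orbis, so Anders controls Orbis.
No other company's threshold is met.
Anders controls 5 companies.

5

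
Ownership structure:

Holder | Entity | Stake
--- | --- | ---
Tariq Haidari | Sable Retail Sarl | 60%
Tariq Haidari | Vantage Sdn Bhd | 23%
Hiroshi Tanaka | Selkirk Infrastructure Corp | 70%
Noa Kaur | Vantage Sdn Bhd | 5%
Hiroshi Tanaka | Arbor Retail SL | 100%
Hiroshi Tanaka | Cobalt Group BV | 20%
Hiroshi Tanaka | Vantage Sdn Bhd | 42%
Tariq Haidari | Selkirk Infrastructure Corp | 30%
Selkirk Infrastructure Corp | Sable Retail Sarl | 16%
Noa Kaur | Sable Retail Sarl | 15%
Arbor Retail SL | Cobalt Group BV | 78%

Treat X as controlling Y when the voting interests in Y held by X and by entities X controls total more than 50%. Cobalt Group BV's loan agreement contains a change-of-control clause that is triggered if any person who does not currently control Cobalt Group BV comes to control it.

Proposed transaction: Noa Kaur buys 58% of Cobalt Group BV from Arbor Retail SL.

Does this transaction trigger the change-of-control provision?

Yes

The purchase adds only to Noa's holdings (Arbor's stake shrinks), so Noa is the only person who could newly come to control Cobalt.
Noa's largest direct stake is 15% in Sable, which does not meet the threshold, so Noa controls no company.
Neither Noa nor any entity Noa controls holds any voting interest in Cobalt.
So before the transaction, Noa does not control Cobalt.
After the purchase, Noa holds 58% of Cobalt directly, and Arbor's stake falls to 20%.
Noa holds 58% of Cobalt, so Noa controls Cobalt.
Noa did not control Cobalt before and does after, so the clause is triggered.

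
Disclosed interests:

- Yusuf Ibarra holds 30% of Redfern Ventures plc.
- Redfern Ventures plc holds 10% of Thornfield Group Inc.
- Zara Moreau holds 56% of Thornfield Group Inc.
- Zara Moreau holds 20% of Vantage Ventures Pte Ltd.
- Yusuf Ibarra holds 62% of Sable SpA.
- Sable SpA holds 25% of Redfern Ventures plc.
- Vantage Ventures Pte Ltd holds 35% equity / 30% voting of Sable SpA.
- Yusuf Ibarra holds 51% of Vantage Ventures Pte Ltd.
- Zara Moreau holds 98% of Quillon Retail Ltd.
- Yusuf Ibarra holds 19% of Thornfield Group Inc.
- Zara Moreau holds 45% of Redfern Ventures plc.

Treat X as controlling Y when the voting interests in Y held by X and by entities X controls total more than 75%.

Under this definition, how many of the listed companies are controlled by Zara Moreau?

1

Zara holds 98% of Quillon, so Zara controls Quillon.
No other company's threshold is met.
Zara controls 1 company.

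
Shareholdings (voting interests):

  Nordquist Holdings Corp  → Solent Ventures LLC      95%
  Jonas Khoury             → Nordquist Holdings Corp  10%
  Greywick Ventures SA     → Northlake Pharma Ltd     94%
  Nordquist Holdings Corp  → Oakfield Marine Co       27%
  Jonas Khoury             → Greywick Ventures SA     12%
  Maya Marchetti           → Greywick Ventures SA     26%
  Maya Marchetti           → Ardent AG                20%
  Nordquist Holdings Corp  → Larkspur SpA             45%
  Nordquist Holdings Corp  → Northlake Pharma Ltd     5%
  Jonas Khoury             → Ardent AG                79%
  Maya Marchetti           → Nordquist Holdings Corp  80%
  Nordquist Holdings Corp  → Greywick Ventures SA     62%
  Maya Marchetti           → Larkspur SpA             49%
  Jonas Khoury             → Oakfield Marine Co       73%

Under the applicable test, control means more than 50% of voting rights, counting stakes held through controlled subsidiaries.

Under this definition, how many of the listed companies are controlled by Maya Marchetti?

Maya holds 80% of Nordquist, so Maya controls Nordquist.
Nordquist and Maya together hold 62% + 26% = 88% of Greywick, so Maya controls Greywick.
Nordquist and Maya together hold 45% + 49% = 94% of Larkspur, so Maya controls Larkspur.
Nordquist holds 95% of Solent, so Maya controls Solent.
Greywick and Nordquist together hold 94% + 5% = 99% of Northlake, so Maya controls Northlake.
No other company's threshold is met.
Maya controls 5 companies.

5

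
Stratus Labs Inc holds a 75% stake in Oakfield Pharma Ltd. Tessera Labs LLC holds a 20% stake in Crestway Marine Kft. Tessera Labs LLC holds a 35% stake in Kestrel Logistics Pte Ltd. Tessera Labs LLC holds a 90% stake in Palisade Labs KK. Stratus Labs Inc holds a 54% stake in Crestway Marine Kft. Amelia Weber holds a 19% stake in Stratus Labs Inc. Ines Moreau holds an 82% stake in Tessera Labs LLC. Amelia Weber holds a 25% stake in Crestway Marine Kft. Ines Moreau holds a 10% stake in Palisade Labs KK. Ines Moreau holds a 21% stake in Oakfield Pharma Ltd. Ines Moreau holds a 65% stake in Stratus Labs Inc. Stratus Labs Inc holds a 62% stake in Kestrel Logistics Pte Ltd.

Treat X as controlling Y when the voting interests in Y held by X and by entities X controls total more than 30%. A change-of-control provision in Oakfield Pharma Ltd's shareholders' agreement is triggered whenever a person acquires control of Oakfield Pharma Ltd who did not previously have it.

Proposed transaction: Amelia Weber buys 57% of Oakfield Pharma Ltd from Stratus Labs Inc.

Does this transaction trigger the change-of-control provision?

The purchase adds only to Amelia's holdings (Stratus's stake shrinks), so Amelia is the only person who could newly come to control Oakfield.
Amelia's largest direct stake is 25% in Crestway, which does not meet the threshold, so Amelia controls no company.
Neither Amelia nor any entity Amelia controls holds any voting interest in Oakfield.
So before the transaction, Amelia does not control Oakfield.
After the purchase, Amelia holds 57% of Oakfield directly, and Stratus's stake falls to 18%.
Amelia holds 57% of Oakfield, so Amelia controls Oakfield.
Amelia did not control Oakfield before and does after, so the clause is triggered.

Yes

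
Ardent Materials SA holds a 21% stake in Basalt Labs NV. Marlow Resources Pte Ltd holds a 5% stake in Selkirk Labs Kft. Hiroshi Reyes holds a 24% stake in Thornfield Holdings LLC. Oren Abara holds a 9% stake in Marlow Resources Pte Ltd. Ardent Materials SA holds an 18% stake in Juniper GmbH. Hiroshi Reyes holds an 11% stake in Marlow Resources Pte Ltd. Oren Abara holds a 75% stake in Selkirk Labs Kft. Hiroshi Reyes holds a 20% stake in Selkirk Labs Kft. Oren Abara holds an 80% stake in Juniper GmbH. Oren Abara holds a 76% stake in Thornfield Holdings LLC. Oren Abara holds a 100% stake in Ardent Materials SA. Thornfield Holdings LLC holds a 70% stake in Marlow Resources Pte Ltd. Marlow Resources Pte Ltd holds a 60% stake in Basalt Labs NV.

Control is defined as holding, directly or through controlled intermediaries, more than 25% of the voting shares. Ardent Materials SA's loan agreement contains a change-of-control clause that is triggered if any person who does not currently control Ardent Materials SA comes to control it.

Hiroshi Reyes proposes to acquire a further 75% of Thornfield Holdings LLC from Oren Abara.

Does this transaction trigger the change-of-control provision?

No

The purchase adds only to Hiroshi's holdings (Oren's stake shrinks), so Hiroshi is the only person who could newly come to control Ardent.
Hiroshi's largest direct stake is 24% in Thornfield, which does not meet the threshold, so Hiroshi controls no company.
Neither Hiroshi nor any entity Hiroshi controls holds any voting interest in Ardent.
So before the transaction, Hiroshi does not control Ardent.
After the purchase, Hiroshi's direct stake in Thornfield rises to 24% + 75% = 99%, and Oren's stake falls to 1%.
Hiroshi holds 99% of Thornfield, so Hiroshi controls Thornfield.
Hiroshi and Thornfield together hold 11% + 70% = 81% of Marlow, so Hiroshi controls Marlow.
Marlow holds 60% of Basalt, so Hiroshi controls Basalt.
After the transaction, neither Hiroshi nor any entity Hiroshi controls holds a voting interest in Ardent, so Hiroshi still does not control it.
No new person acquires control, so the clause is not triggered.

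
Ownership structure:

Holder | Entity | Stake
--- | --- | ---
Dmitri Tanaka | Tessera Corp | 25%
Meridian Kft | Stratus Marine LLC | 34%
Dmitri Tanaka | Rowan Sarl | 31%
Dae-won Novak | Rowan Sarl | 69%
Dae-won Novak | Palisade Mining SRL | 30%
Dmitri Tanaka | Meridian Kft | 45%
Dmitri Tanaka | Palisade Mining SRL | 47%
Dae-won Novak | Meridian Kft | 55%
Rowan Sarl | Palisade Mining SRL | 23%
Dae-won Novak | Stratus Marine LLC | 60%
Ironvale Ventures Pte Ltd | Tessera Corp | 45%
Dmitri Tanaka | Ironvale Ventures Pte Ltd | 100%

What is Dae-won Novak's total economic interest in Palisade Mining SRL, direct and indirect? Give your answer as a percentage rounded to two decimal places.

Dae-won reaches Palisade along 2 paths.
Direct stake: 30% = 30%.
Via Rowan: 69% × 23% = 15.87%.
Total: 30% + 15.87% = 45.87%.

45.87%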